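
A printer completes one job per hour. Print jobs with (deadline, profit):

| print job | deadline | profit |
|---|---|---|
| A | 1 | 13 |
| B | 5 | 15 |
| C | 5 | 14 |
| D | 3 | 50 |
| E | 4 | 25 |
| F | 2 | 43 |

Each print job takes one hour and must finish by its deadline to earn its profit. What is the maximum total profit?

147

Profit order: D=50 F=43 E=25 B=15 C=14 A=13
Assign: D→slot 3, F→slot 2, E→slot 4, B→slot 5, C→slot 1, A skipped.
Slots: [1:C] [2:F] [3:D] [4:E] [5:B]
Profit = 14 + 43 + 50 + 25 + 15 = 147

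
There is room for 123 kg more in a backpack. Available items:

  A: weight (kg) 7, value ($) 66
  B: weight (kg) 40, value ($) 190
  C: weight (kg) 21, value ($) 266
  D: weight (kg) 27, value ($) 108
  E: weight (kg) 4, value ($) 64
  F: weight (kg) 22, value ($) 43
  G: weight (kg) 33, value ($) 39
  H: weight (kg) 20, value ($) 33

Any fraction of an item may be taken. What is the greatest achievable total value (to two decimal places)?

Order: E (64/4=16.00) > C (266/21=12.67) > A (66/7=9.43) > B (190/40=4.75) > D (108/27=4.00) > F (43/22=1.95) > H (33/20=1.65) > G (39/33=1.18)
Fill: take E (4 @ 64) → take C (21 @ 266) → take A (7 @ 66) → take B (40 @ 190) → take D (27 @ 108) → take F (22 @ 43) → take 2/20 of H → 3.30; 123/123 used.
Total value = 740.30

740.30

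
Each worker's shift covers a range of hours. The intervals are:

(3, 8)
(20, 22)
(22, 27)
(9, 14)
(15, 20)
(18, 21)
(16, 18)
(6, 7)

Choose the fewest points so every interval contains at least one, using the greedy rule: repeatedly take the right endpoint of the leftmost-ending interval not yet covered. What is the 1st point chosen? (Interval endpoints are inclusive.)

Process intervals by earliest right end; each time one isn't hit yet, stab at its right endpoint.
Sorted: [6,7] [3,8] [9,14] [16,18] [15,20] [18,21] [20,22] [22,27]
{[6,7],[3,8]} hit by 7; {[9,14]} hit by 14; {[16,18],[15,20],[18,21]} hit by 18; {[20,22],[22,27]} hit by 22.
Points: 7, 14, 18, 22 (4 total).

7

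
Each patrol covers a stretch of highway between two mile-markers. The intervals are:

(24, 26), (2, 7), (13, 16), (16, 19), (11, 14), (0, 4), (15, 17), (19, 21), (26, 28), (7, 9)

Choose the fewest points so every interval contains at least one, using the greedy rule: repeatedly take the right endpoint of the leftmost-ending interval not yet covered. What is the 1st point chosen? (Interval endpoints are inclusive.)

4

Sort by right endpoint; whenever an interval is uncovered, place a point at its right end.
By right end: [0,4]  [2,7]  [7,9]  [11,14]  [13,16]  [15,17]  [16,19]  [19,21]  [24,26]  [26,28]
[0,4] uncovered → point at 4; [7,9] uncovered → point at 9; [11,14] uncovered → point at 14; [15,17] uncovered → point at 17; [19,21] uncovered → point at 21; [24,26] uncovered → point at 26.
Points: 4, 9, 14, 17, 21, 26 (6 total).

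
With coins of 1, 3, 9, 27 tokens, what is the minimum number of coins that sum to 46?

4

Use the largest denomination that fits, subtract, and repeat.
46 = 1×27 + 2×9 + 1×1
Total coins = 1 + 2 + 1 = 4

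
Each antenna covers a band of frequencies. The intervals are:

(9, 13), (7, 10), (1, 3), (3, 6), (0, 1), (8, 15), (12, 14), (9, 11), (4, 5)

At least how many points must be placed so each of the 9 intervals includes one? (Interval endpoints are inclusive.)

Sorted: [0,1] [1,3] [4,5] [3,6] [7,10] [9,11] [9,13] [12,14] [8,15]
{[0,1],[1,3]} hit by 1; {[4,5],[3,6]} hit by 5; {[7,10],[9,11],[9,13]} hit by 10; {[12,14],[8,15]} hit by 14.
Points: 1, 5, 10, 14 (4 total).

4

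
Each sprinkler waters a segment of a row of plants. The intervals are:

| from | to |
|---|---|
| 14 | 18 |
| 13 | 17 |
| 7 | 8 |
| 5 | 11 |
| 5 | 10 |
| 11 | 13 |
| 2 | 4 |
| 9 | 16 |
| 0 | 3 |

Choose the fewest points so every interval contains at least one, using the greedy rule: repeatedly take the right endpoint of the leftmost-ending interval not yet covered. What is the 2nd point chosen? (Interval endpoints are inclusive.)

Process intervals by earliest right end; each time one isn't hit yet, stab at its right endpoint.
Sorted: [0,3] [2,4] [7,8] [5,10] [5,11] [11,13] [9,16] [13,17] [14,18]
{[0,3],[2,4]} hit by 3; {[7,8],[5,10],[5,11]} hit by 8; {[11,13],[9,16],[13,17]} hit by 13; {[14,18]} hit by 18.
Points: 3, 8, 13, 18 (4 total).

8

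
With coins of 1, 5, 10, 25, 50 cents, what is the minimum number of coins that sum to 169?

169 − 3×50→19 − 1×10→9 − 1×5→4 − 4×1→0
Total coins = 3 + 1 + 1 + 4 = 9

9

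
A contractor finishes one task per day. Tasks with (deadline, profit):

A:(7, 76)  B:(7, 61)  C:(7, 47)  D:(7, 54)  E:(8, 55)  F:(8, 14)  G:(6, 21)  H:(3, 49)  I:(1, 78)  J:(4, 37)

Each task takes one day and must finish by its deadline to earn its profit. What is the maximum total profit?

457

Take jobs in profit order; each goes to the latest open slot no later than its deadline.
By profit: I(d1,78), A(d7,76), B(d7,61), E(d8,55), D(d7,54), H(d3,49), C(d7,47), J(d4,37), G(d6,21), F(d8,14)
I→slot 1; A→slot 7; B→slot 6; E→slot 8; D→slot 5; H→slot 3; C→slot 4; J→slot 2; G skipped; F skipped.
Profit = 78 + 37 + 49 + 47 + 54 + 61 + 76 + 55 = 457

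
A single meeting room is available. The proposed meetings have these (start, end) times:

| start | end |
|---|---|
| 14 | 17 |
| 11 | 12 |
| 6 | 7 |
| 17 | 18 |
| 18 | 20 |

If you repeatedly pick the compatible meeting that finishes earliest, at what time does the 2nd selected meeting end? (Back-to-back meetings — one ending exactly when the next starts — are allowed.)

12

Greedy by earliest finish: after sorting by end time, pick each interval compatible with the last pick.
Sorted by end: (6,7)  (11,12)  (14,17)  (17,18)  (18,20)
take (6,7); take (11,12); take (14,17); take (17,18); take (18,20).
Selected: (6,7) (11,12) (14,17) (17,18) (18,20)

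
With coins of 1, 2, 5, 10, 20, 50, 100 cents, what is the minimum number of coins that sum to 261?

261 = 2×100 + 1×50 + 1×10 + 1×1
Total coins = 2 + 1 + 1 + 1 = 5

5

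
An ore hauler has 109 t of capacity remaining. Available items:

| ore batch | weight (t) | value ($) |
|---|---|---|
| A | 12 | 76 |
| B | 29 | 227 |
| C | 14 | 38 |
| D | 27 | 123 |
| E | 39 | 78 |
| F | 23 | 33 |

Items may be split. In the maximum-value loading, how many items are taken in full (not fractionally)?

Sort by value per unit weight and fill in that order.
Ratios (sorted): B 7.83, A 6.33, D 4.56, C 2.71, E 2.00, F 1.43
take B (29 @ 227); take A (12 @ 76); take D (27 @ 123); take C (14 @ 38); take 27/39 of E → 54.00. Capacity used 109/109.
4 item(s) taken whole; one partial (take 27/39 of E).

4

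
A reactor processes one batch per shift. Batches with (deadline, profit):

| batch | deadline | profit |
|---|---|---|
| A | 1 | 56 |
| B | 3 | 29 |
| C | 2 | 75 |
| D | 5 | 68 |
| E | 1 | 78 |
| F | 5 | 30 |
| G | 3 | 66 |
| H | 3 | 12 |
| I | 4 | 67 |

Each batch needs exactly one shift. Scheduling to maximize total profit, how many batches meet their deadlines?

5

Take jobs in profit order; each goes to the latest open slot no later than its deadline.
Profit order: E=78 C=75 D=68 I=67 G=66 A=56 F=30 B=29 H=12
Assign: E→slot 1, C→slot 2, D→slot 5, I→slot 4, G→slot 3, A skipped, F skipped, B skipped, H skipped.
Slots: [1:E] [2:C] [3:G] [4:I] [5:D]
5 of 9 scheduled.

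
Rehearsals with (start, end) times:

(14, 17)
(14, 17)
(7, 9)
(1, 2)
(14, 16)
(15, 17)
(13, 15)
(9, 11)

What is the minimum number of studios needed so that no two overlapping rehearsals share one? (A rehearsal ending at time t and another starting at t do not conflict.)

The answer is the maximum number of intervals overlapping at any instant.
Events (time:±→running): 1:+→1 2:-→0 7:+→1 9:-→0 9:+→1 11:-→0 13:+→1 14:+→2 14:+→3 14:+→4 … peak 4.

4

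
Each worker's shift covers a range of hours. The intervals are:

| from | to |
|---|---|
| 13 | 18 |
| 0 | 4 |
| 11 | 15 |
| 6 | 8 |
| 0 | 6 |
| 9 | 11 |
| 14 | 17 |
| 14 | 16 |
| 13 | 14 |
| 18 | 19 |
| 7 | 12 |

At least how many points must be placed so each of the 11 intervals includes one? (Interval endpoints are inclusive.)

5

Sort by right endpoint; whenever an interval is uncovered, place a point at its right end.
By right end: [0,4]  [0,6]  [6,8]  [9,11]  [7,12]  [13,14]  [11,15]  [14,16]  [14,17]  [13,18]  [18,19]
[0,4] uncovered → point at 4; [6,8] uncovered → point at 8; [9,11] uncovered → point at 11; [13,14] uncovered → point at 14; [18,19] uncovered → point at 19.
Points: 4, 8, 11, 14, 19 (5 total).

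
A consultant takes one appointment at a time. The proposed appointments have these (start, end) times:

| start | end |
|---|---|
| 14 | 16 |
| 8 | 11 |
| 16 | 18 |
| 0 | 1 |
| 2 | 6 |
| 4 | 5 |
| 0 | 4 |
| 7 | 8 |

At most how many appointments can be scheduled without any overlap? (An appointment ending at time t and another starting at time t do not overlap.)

Order by finish time; keep every interval that doesn't clash with the previous kept one.
By end time: (0,1), (0,4), (4,5), (2,6), (7,8), (8,11), (14,16), (16,18).
Pick (0,1); next start ≥ 1 → (4,5); next start ≥ 5 → (7,8); next start ≥ 8 → (8,11); next start ≥ 11 → (14,16); next start ≥ 16 → (16,18).
Selected 6 appointments.

6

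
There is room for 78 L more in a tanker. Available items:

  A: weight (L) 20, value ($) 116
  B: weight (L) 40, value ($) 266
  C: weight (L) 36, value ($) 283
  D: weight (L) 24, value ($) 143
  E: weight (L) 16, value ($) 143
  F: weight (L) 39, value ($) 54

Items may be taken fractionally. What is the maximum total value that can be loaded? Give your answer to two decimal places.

Greedy by value/weight ratio, highest first.
Order: E (143/16=8.94) > C (283/36=7.86) > B (266/40=6.65) > D (143/24=5.96) > A (116/20=5.80) > F (54/39=1.38)
Fill: take E (16 @ 143) → take C (36 @ 283) → take 26/40 of B → 172.90; 78/78 used.
Total value = 598.90

598.90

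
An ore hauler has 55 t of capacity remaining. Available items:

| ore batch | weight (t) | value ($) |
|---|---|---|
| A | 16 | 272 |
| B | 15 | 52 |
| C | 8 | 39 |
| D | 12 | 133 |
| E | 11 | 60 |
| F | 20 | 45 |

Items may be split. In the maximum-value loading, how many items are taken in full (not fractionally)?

4

Ratios (sorted): A 17.00, D 11.08, E 5.45, C 4.88, B 3.47, F 2.25
take A (16 @ 272); take D (12 @ 133); take E (11 @ 60); take C (8 @ 39); take 8/15 of B → 27.73. Capacity used 55/55.
4 item(s) taken whole; one partial (take 8/15 of B).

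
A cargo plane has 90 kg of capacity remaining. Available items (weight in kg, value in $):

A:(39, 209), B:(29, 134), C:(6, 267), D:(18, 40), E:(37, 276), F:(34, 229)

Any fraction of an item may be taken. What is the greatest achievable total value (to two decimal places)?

Sort by value per unit weight and fill in that order.
Order: C (267/6=44.50) > E (276/37=7.46) > F (229/34=6.74) > A (209/39=5.36) > B (134/29=4.62) > D (40/18=2.22)
Fill: take C (6 @ 267) → take E (37 @ 276) → take F (34 @ 229) → take 13/39 of A → 69.67; 90/90 used.
Total value = 841.67

841.67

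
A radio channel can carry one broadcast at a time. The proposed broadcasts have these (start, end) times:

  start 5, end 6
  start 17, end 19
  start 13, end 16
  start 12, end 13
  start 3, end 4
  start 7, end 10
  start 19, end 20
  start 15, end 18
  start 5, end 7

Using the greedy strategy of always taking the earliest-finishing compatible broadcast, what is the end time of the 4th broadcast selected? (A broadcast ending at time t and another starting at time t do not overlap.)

By end time: (3,4), (5,6), (5,7), (7,10), (12,13), (13,16), (15,18), (17,19), (19,20).
Pick (3,4); next start ≥ 4 → (5,6); next start ≥ 6 → (7,10); next start ≥ 10 → (12,13); next start ≥ 13 → (13,16); next start ≥ 16 → (17,19); next start ≥ 19 → (19,20).
Selected: (3,4) (5,6) (7,10) (12,13) (13,16) (17,19) (19,20)

13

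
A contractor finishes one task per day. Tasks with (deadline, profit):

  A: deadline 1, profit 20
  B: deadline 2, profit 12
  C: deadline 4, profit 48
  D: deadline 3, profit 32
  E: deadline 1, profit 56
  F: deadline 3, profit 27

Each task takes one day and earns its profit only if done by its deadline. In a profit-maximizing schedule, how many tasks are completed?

4

Take jobs in profit order; each goes to the latest open slot no later than its deadline.
By profit: E(d1,56), C(d4,48), D(d3,32), F(d3,27), A(d1,20), B(d2,12)
E→slot 1; C→slot 4; D→slot 3; F→slot 2; A skipped; B skipped.
4 of 6 scheduled.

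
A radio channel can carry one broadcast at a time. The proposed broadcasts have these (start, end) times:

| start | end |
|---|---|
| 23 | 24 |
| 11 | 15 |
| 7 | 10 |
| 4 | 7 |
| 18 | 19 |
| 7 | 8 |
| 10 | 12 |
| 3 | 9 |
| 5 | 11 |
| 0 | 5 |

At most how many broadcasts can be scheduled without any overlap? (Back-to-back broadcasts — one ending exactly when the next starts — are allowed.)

Sort by end time and greedily take each interval whose start is ≥ the last chosen end.
Sorted by end: (0,5)  (4,7)  (7,8)  (3,9)  (7,10)  (5,11)  (10,12)  (11,15)  (18,19)  (23,24)
take (0,5); skip (4,7); take (7,8); take (10,12); take (18,19); take (23,24).
Selected 5 broadcasts.

5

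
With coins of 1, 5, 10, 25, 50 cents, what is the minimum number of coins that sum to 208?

8

Use the largest denomination that fits, subtract, and repeat.
208 − 4×50→8 − 1×5→3 − 3×1→0
Total coins = 4 + 1 + 3 = 8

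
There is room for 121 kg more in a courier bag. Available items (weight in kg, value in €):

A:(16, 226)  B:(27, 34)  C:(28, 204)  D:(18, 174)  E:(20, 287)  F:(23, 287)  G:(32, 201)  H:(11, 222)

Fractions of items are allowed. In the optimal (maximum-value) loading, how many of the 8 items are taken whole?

Ratios (sorted): H 20.18, E 14.35, A 14.12, F 12.48, D 9.67, C 7.29, G 6.28, B 1.26
take H (11 @ 222); take E (20 @ 287); take A (16 @ 226); take F (23 @ 287); take D (18 @ 174); take C (28 @ 204); take 5/32 of G → 31.41. Capacity used 121/121.
6 item(s) taken whole; one partial (take 5/32 of G).

6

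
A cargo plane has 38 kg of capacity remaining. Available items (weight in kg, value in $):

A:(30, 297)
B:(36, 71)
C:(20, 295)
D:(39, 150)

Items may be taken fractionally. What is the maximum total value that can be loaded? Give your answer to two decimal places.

473.20

Greedy by value/weight ratio, highest first.
Ratios (sorted): C 14.75, A 9.90, D 3.85, B 1.97
take C (20 @ 295); take 18/30 of A → 178.20. Capacity used 38/38.
Total value = 473.20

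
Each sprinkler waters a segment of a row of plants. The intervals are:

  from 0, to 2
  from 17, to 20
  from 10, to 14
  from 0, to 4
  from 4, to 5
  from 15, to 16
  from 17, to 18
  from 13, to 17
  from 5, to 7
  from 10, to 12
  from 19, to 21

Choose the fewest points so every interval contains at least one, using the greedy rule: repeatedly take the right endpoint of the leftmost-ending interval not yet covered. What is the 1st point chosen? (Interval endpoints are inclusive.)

Sort by right endpoint; whenever an interval is uncovered, place a point at its right end.
Sorted: [0,2] [0,4] [4,5] [5,7] [10,12] [10,14] [15,16] [13,17] [17,18] [17,20] [19,21]
{[0,2],[0,4]} hit by 2; {[4,5],[5,7]} hit by 5; {[10,12],[10,14]} hit by 12; {[15,16],[13,17]} hit by 16; {[17,18],[17,20]} hit by 18; {[19,21]} hit by 21.
Points: 2, 5, 12, 16, 18, 21 (6 total).

2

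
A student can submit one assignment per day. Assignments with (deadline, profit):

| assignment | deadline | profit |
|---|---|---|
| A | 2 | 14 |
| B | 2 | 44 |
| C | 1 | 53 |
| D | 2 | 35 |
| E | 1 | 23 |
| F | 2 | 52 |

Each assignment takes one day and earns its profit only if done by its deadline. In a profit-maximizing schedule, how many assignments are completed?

Sort by profit descending; place each in the latest free slot ≤ its deadline.
By profit: C(d1,53), F(d2,52), B(d2,44), D(d2,35), E(d1,23), A(d2,14)
C→slot 1; F→slot 2; B skipped; D skipped; E skipped; A skipped.
2 of 6 scheduled.

2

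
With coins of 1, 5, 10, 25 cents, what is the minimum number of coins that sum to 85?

4

Greedy: take as many of the largest coin as possible, then repeat with the remainder.
85 = 3×25 + 1×10
Total coins = 3 + 1 = 4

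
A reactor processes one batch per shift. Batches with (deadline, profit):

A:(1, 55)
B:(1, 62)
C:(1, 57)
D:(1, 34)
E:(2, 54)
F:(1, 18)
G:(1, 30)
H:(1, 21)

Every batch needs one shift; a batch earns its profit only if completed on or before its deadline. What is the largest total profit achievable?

Profit order: B=62 C=57 A=55 E=54 D=34 G=30 H=21 F=18
Assign: B→slot 1, C skipped, A skipped, E→slot 2, D skipped, G skipped, H skipped, F skipped.
Slots: [1:B] [2:E]
Profit = 62 + 54 = 116

116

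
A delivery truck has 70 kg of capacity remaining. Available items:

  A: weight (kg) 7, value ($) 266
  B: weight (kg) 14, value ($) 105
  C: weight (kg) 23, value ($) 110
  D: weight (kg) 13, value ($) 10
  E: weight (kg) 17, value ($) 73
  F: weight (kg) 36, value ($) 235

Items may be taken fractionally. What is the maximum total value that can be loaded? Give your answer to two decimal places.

Order: A (266/7=38.00) > B (105/14=7.50) > F (235/36=6.53) > C (110/23=4.78) > E (73/17=4.29) > D (10/13=0.77)
Fill: take A (7 @ 266) → take B (14 @ 105) → take F (36 @ 235) → take 13/23 of C → 62.17; 70/70 used.
Total value = 668.17

668.17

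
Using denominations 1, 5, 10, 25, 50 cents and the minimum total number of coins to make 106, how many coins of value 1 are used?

106 − 2×50→6 − 1×5→1 − 1×1→0
Count of 1: 1

1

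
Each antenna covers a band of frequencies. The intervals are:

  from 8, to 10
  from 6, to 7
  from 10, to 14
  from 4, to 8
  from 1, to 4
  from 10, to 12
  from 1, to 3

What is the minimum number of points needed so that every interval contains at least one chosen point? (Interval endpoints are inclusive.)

By right end: [1,3]  [1,4]  [6,7]  [4,8]  [8,10]  [10,12]  [10,14]
[1,3] uncovered → point at 3; [6,7] uncovered → point at 7; [8,10] uncovered → point at 10.
Points: 3, 7, 10 (3 total).

3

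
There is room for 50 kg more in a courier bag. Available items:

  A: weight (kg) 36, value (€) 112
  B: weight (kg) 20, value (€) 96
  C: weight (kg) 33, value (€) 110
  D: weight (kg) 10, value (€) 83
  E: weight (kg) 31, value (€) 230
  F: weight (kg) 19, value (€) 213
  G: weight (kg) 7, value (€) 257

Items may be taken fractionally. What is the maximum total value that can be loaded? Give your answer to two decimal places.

Greedy by value/weight ratio, highest first.
Ratios (sorted): G 36.71, F 11.21, D 8.30, E 7.42, B 4.80, C 3.33, A 3.11
take G (7 @ 257); take F (19 @ 213); take D (10 @ 83); take 14/31 of E → 103.87. Capacity used 50/50.
Total value = 656.87

656.87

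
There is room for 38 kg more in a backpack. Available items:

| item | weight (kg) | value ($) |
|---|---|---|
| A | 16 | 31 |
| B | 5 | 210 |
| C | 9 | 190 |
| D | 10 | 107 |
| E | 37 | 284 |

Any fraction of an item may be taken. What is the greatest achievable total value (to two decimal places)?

Greedy by value/weight ratio, highest first.
Order: B (210/5=42.00) > C (190/9=21.11) > D (107/10=10.70) > E (284/37=7.68) > A (31/16=1.94)
Fill: take B (5 @ 210) → take C (9 @ 190) → take D (10 @ 107) → take 14/37 of E → 107.46; 38/38 used.
Total value = 614.46

614.46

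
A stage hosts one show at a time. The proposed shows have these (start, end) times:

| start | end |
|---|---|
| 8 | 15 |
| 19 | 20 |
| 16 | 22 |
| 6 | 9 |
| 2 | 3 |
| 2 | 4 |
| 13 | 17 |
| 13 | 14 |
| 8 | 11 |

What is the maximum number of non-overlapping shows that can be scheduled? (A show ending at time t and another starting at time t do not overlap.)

Order by finish time; keep every interval that doesn't clash with the previous kept one.
Sorted by end: (2,3)  (2,4)  (6,9)  (8,11)  (13,14)  (8,15)  (13,17)  (19,20)  (16,22)
take (2,3); take (6,9); skip (8,11); take (13,14); take (19,20); skip (16,22).
Selected 4 shows.

4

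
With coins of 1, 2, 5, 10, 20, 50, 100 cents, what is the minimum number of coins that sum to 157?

Use the largest denomination that fits, subtract, and repeat.
157 = 1×100 + 1×50 + 1×5 + 1×2
Total coins = 1 + 1 + 1 + 1 = 4

4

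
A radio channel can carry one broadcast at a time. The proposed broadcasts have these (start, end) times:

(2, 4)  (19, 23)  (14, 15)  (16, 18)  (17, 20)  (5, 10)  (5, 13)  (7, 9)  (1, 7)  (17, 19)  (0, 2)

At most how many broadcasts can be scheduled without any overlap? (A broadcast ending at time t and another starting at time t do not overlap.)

Sort by end time and greedily take each interval whose start is ≥ the last chosen end.
By end time: (0,2), (2,4), (1,7), (7,9), (5,10), (5,13), (14,15), (16,18), (17,19), (17,20), (19,23).
Pick (0,2); next start ≥ 2 → (2,4); next start ≥ 4 → (7,9); next start ≥ 9 → (14,15); next start ≥ 15 → (16,18); next start ≥ 18 → (19,23).
Selected 6 broadcasts.

6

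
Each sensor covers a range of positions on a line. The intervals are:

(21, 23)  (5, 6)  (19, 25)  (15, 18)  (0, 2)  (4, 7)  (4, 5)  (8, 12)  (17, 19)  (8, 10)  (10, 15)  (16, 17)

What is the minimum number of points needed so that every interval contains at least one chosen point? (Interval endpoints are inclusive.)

Process intervals by earliest right end; each time one isn't hit yet, stab at its right endpoint.
Sorted: [0,2] [4,5] [5,6] [4,7] [8,10] [8,12] [10,15] [16,17] [15,18] [17,19] [21,23] [19,25]
{[0,2]} hit by 2; {[4,5],[5,6],[4,7]} hit by 5; {[8,10],[8,12],[10,15]} hit by 10; {[16,17],[15,18],[17,19]} hit by 17; {[21,23],[19,25]} hit by 23.
Points: 2, 5, 10, 17, 23 (5 total).

5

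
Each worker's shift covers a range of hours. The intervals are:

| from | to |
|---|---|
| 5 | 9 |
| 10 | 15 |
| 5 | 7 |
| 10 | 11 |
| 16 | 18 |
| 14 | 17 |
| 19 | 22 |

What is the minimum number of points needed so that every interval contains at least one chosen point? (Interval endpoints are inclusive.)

Process intervals by earliest right end; each time one isn't hit yet, stab at its right endpoint.
By right end: [5,7]  [5,9]  [10,11]  [10,15]  [14,17]  [16,18]  [19,22]
[5,7] uncovered → point at 7; [10,11] uncovered → point at 11; [14,17] uncovered → point at 17; [19,22] uncovered → point at 22.
Points: 7, 11, 17, 22 (4 total).

4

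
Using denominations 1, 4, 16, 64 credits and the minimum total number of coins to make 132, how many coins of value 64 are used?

132 − 2×64→4 − 1×4→0
Count of 64: 2

2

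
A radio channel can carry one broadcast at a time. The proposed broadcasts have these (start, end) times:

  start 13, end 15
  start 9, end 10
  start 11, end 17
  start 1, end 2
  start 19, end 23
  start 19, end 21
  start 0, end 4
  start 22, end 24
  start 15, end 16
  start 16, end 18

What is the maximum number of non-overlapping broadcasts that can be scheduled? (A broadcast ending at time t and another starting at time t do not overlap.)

7

Sorted by end: (1,2)  (0,4)  (9,10)  (13,15)  (15,16)  (11,17)  (16,18)  (19,21)  (19,23)  (22,24)
take (1,2); take (9,10); take (13,15); take (15,16); skip (11,17); take (16,18); take (19,21); skip (19,23); take (22,24).
Selected 7 broadcasts.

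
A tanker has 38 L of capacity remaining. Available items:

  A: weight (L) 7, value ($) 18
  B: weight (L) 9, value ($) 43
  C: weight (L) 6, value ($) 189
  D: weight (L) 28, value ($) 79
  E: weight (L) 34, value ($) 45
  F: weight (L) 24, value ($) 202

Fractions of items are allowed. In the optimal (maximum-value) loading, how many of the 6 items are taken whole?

Sort by value per unit weight and fill in that order.
Ratios (sorted): C 31.50, F 8.42, B 4.78, D 2.82, A 2.57, E 1.32
take C (6 @ 189); take F (24 @ 202); take 8/9 of B → 38.22. Capacity used 38/38.
2 item(s) taken whole; one partial (take 8/9 of B).

2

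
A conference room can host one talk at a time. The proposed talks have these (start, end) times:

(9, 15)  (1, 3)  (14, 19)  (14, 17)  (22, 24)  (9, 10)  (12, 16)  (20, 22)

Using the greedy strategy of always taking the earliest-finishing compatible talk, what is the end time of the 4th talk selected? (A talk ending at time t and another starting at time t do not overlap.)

Sort by end time and greedily take each interval whose start is ≥ the last chosen end.
By end time: (1,3), (9,10), (9,15), (12,16), (14,17), (14,19), (20,22), (22,24).
Pick (1,3); next start ≥ 3 → (9,10); next start ≥ 10 → (12,16); next start ≥ 16 → (20,22); next start ≥ 22 → (22,24).
Selected: (1,3) (9,10) (12,16) (20,22) (22,24)

22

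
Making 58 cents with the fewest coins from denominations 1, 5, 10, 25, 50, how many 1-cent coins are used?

3

58 = 1×50 + 1×5 + 3×1
Count of 1: 3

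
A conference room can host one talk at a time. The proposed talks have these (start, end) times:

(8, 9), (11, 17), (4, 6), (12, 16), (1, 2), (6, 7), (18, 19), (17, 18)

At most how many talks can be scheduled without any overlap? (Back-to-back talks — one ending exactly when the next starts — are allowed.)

7

Order by finish time; keep every interval that doesn't clash with the previous kept one.
By end time: (1,2), (4,6), (6,7), (8,9), (12,16), (11,17), (17,18), (18,19).
Pick (1,2); next start ≥ 2 → (4,6); next start ≥ 6 → (6,7); next start ≥ 7 → (8,9); next start ≥ 9 → (12,16); next start ≥ 16 → (17,18); next start ≥ 18 → (18,19).
Selected 7 talks.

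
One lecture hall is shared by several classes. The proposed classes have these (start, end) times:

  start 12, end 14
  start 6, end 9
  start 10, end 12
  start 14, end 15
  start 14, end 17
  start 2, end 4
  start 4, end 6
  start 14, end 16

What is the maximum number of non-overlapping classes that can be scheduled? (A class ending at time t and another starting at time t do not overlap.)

6

Sort by end time and greedily take each interval whose start is ≥ the last chosen end.
Sorted by end: (2,4)  (4,6)  (6,9)  (10,12)  (12,14)  (14,15)  (14,16)  (14,17)
take (2,4); take (4,6); take (6,9); take (10,12); take (12,14); take (14,15); skip (14,16); skip (14,17).
Selected 6 classes.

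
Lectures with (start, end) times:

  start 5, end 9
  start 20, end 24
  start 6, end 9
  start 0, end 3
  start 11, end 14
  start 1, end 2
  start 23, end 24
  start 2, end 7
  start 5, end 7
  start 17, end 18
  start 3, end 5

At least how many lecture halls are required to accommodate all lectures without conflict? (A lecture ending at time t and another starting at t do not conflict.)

starts: [0, 1, 2, 3, 5, 5, 6, 11, 17, 20, 23]
ends:   [2, 3, 5, 7, 7, 9, 9, 14, 18, 24, 24]
s0→1 s1→2 e2→1 s2→2 e3→1 s3→2 e5→1 s5→2 s5→3 s6→4  — peak 4.

4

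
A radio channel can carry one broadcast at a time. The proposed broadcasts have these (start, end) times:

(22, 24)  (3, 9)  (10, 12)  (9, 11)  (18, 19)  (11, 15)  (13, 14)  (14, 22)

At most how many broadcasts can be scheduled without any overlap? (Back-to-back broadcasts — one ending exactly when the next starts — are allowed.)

5

Order by finish time; keep every interval that doesn't clash with the previous kept one.
By end time: (3,9), (9,11), (10,12), (13,14), (11,15), (18,19), (14,22), (22,24).
Pick (3,9); next start ≥ 9 → (9,11); next start ≥ 11 → (13,14); next start ≥ 14 → (18,19); next start ≥ 19 → (22,24).
Selected 5 broadcasts.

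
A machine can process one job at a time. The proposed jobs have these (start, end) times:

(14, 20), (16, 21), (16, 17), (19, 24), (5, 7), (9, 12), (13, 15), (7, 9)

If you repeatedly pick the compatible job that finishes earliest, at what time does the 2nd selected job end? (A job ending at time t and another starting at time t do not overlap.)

Greedy by earliest finish: after sorting by end time, pick each interval compatible with the last pick.
Sorted by end: (5,7)  (7,9)  (9,12)  (13,15)  (16,17)  (14,20)  (16,21)  (19,24)
take (5,7); take (7,9); take (9,12); take (13,15); take (16,17); take (19,24).
Selected: (5,7) (7,9) (9,12) (13,15) (16,17) (19,24)

9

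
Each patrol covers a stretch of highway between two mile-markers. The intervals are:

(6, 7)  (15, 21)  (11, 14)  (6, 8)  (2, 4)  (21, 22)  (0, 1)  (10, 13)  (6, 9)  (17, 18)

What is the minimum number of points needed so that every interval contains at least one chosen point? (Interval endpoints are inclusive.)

6

Sort by right endpoint; whenever an interval is uncovered, place a point at its right end.
Sorted: [0,1] [2,4] [6,7] [6,8] [6,9] [10,13] [11,14] [17,18] [15,21] [21,22]
{[0,1]} hit by 1; {[2,4]} hit by 4; {[6,7],[6,8],[6,9]} hit by 7; {[10,13],[11,14]} hit by 13; {[17,18],[15,21]} hit by 18; {[21,22]} hit by 22.
Points: 1, 4, 7, 13, 18, 22 (6 total).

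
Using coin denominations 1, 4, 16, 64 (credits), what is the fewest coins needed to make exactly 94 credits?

7

94 − 1×64→30 − 1×16→14 − 3×4→2 − 2×1→0
Total coins = 1 + 1 + 3 + 2 = 7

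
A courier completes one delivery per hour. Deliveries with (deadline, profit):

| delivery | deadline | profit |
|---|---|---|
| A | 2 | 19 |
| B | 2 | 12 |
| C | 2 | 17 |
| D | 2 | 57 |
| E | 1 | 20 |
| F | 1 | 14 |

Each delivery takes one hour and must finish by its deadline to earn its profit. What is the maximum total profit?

Sort by profit descending; place each in the latest free slot ≤ its deadline.
By profit: D(d2,57), E(d1,20), A(d2,19), C(d2,17), F(d1,14), B(d2,12)
D→slot 2; E→slot 1; A skipped; C skipped; F skipped; B skipped.
Profit = 20 + 57 = 77

77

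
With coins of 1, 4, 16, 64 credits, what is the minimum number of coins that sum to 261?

6

261 = 4×64 + 1×4 + 1×1
Total coins = 4 + 1 + 1 = 6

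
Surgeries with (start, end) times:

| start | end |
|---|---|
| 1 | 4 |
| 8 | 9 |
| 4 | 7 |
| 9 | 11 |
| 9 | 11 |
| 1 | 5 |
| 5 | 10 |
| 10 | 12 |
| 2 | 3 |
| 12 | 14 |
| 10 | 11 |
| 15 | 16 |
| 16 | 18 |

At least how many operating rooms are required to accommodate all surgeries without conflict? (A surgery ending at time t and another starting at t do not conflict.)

4

Events (time:±→running): 1:+→1 1:+→2 2:+→3 3:-→2 4:-→1 4:+→2 5:-→1 5:+→2 7:-→1 8:+→2 9:-→1 9:+→2 9:+→3 10:-→2 10:+→3 10:+→4 … peak 4.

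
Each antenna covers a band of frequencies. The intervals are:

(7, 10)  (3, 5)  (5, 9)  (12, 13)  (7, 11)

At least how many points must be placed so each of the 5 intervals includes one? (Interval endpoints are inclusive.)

Sort by right endpoint; whenever an interval is uncovered, place a point at its right end.
By right end: [3,5]  [5,9]  [7,10]  [7,11]  [12,13]
[3,5] uncovered → point at 5; [7,10] uncovered → point at 10; [12,13] uncovered → point at 13.
Points: 5, 10, 13 (3 total).

3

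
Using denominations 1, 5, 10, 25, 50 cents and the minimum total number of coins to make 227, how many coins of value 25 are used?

227 = 4×50 + 1×25 + 2×1
Count of 25: 1

1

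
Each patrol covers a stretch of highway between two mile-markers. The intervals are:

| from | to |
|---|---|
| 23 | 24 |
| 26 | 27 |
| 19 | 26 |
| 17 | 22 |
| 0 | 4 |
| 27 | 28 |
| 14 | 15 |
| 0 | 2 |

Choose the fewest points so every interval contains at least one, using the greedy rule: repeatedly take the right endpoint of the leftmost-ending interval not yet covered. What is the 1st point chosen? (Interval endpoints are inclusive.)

Sorted: [0,2] [0,4] [14,15] [17,22] [23,24] [19,26] [26,27] [27,28]
{[0,2],[0,4]} hit by 2; {[14,15]} hit by 15; {[17,22]} hit by 22; {[23,24],[19,26]} hit by 24; {[26,27],[27,28]} hit by 27.
Points: 2, 15, 22, 24, 27 (5 total).

2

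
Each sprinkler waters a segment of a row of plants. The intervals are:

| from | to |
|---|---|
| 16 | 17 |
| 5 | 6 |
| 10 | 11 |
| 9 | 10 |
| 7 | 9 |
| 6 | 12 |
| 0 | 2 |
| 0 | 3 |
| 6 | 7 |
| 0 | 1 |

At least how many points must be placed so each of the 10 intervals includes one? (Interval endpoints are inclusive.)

Sorted: [0,1] [0,2] [0,3] [5,6] [6,7] [7,9] [9,10] [10,11] [6,12] [16,17]
{[0,1],[0,2],[0,3]} hit by 1; {[5,6],[6,7]} hit by 6; {[7,9],[9,10]} hit by 9; {[10,11],[6,12]} hit by 11; {[16,17]} hit by 17.
Points: 1, 6, 9, 11, 17 (5 total).

5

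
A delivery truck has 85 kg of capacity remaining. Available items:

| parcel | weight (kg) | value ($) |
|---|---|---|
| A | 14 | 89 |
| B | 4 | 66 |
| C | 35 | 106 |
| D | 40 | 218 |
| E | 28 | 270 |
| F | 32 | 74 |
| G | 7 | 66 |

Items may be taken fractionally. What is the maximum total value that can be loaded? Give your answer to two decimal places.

665.40

Sort by value per unit weight and fill in that order.
Order: B (66/4=16.50) > E (270/28=9.64) > G (66/7=9.43) > A (89/14=6.36) > D (218/40=5.45) > C (106/35=3.03) > F (74/32=2.31)
Fill: take B (4 @ 66) → take E (28 @ 270) → take G (7 @ 66) → take A (14 @ 89) → take 32/40 of D → 174.40; 85/85 used.
Total value = 665.40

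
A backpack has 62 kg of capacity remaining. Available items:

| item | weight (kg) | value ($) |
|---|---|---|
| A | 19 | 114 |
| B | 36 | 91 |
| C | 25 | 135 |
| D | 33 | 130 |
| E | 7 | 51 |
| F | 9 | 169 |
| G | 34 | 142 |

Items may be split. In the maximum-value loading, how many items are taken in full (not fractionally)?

Sort by value per unit weight and fill in that order.
Order: F (169/9=18.78) > E (51/7=7.29) > A (114/19=6.00) > C (135/25=5.40) > G (142/34=4.18) > D (130/33=3.94) > B (91/36=2.53)
Fill: take F (9 @ 169) → take E (7 @ 51) → take A (19 @ 114) → take C (25 @ 135) → take 2/34 of G → 8.35; 62/62 used.
4 item(s) taken whole; one partial (take 2/34 of G).

4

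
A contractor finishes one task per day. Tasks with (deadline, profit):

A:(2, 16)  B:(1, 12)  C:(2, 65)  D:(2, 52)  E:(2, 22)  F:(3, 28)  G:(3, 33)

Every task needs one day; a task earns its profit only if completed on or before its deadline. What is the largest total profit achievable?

150

Sort by profit descending; place each in the latest free slot ≤ its deadline.
Profit order: C=65 D=52 G=33 F=28 E=22 A=16 B=12
Assign: C→slot 2, D→slot 1, G→slot 3, F skipped, E skipped, A skipped, B skipped.
Slots: [1:D] [2:C] [3:G]
Profit = 52 + 65 + 33 = 150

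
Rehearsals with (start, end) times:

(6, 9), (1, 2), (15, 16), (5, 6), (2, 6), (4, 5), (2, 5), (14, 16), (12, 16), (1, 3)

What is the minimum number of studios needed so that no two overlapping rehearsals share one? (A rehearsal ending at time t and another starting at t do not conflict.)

starts: [1, 1, 2, 2, 4, 5, 6, 12, 14, 15]
ends:   [2, 3, 5, 5, 6, 6, 9, 16, 16, 16]
s1→1 s1→2 e2→1 s2→2 s2→3  — peak 3.

3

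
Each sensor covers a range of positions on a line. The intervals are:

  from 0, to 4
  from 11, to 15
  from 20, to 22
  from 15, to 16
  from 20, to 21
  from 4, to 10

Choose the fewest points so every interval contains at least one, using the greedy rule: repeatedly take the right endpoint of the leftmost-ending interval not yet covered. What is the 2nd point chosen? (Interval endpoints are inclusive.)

Sort by right endpoint; whenever an interval is uncovered, place a point at its right end.
Sorted: [0,4] [4,10] [11,15] [15,16] [20,21] [20,22]
{[0,4],[4,10]} hit by 4; {[11,15],[15,16]} hit by 15; {[20,21],[20,22]} hit by 21.
Points: 4, 15, 21 (3 total).

15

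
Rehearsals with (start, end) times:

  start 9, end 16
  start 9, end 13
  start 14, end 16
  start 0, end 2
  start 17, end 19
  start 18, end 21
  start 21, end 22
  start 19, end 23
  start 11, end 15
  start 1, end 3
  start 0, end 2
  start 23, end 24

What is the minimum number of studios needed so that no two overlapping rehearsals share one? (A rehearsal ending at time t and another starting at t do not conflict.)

Count concurrent intervals with a sweep; the peak is the room count.
Events (time:±→running): 0:+→1 0:+→2 1:+→3 … peak 3.

3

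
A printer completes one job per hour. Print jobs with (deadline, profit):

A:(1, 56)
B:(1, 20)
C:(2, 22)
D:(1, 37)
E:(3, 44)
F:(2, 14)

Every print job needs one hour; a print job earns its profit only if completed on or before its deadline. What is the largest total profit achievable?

Take jobs in profit order; each goes to the latest open slot no later than its deadline.
Profit order: A=56 E=44 D=37 C=22 B=20 F=14
Assign: A→slot 1, E→slot 3, D skipped, C→slot 2, B skipped, F skipped.
Slots: [1:A] [2:C] [3:E]
Profit = 56 + 22 + 44 = 122

122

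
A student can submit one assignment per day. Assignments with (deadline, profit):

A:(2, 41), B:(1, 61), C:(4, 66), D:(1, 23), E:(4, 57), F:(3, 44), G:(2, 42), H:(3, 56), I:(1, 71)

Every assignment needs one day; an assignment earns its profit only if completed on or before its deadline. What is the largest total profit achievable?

250

Sort by profit descending; place each in the latest free slot ≤ its deadline.
By profit: I(d1,71), C(d4,66), B(d1,61), E(d4,57), H(d3,56), F(d3,44), G(d2,42), A(d2,41), D(d1,23)
I→slot 1; C→slot 4; B skipped; E→slot 3; H→slot 2; F skipped; G skipped; A skipped; D skipped.
Profit = 71 + 56 + 57 + 66 = 250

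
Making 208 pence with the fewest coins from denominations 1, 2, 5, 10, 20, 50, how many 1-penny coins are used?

1

208 − 4×50→8 − 1×5→3 − 1×2→1 − 1×1→0
Count of 1: 1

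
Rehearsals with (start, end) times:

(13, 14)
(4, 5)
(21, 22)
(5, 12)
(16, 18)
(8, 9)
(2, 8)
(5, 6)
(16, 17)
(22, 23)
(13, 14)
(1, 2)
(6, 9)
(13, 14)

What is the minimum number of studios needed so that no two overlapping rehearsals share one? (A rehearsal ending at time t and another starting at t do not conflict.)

Count concurrent intervals with a sweep; the peak is the room count.
Events (time:±→running): 1:+→1 2:-→0 2:+→1 4:+→2 5:-→1 5:+→2 5:+→3 … peak 3.

3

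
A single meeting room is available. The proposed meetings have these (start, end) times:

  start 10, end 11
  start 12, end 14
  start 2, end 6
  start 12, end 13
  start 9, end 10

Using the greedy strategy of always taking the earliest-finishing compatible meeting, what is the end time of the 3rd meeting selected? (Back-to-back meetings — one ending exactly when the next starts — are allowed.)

11

Sorted by end: (2,6)  (9,10)  (10,11)  (12,13)  (12,14)
take (2,6); take (9,10); take (10,11); take (12,13).
Selected: (2,6) (9,10) (10,11) (12,13)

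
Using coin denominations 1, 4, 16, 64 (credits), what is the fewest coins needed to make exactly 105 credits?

Use the largest denomination that fits, subtract, and repeat.
105 − 1×64→41 − 2×16→9 − 2×4→1 − 1×1→0
Total coins = 1 + 2 + 2 + 1 = 6

6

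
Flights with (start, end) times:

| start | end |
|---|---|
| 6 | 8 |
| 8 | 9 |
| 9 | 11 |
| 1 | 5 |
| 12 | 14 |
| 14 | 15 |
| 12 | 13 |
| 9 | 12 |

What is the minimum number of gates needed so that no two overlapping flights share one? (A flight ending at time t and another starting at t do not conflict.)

Events (time:±→running): 1:+→1 5:-→0 6:+→1 8:-→0 8:+→1 9:-→0 9:+→1 9:+→2 … peak 2.

2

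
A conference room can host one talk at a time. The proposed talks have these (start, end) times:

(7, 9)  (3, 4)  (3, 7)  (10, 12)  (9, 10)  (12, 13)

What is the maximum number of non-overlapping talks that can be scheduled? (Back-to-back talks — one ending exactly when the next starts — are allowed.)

Greedy by earliest finish: after sorting by end time, pick each interval compatible with the last pick.
By end time: (3,4), (3,7), (7,9), (9,10), (10,12), (12,13).
Pick (3,4); next start ≥ 4 → (7,9); next start ≥ 9 → (9,10); next start ≥ 10 → (10,12); next start ≥ 12 → (12,13).
Selected 5 talks.

5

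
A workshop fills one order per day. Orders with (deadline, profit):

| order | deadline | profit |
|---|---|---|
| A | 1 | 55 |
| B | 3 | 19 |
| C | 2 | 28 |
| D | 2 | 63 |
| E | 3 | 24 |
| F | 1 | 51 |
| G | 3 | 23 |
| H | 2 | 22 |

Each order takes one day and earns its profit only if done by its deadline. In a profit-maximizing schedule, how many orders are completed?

3

Profit order: D=63 A=55 F=51 C=28 E=24 G=23 H=22 B=19
Assign: D→slot 2, A→slot 1, F skipped, C skipped, E→slot 3, G skipped, H skipped, B skipped.
Slots: [1:A] [2:D] [3:E]
3 of 8 scheduled.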